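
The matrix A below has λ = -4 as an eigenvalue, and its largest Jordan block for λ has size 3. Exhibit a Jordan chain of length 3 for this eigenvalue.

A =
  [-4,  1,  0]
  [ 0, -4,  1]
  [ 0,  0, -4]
A Jordan chain for λ = -4 of length 3:
v_1 = (1, 0, 0)ᵀ
v_2 = (0, 1, 0)ᵀ
v_3 = (0, 0, 1)ᵀ

Let N = A − (-4)·I. We want v_3 with N^3 v_3 = 0 but N^2 v_3 ≠ 0; then v_{j-1} := N · v_j for j = 3, …, 2.

Pick v_3 = (0, 0, 1)ᵀ.
Then v_2 = N · v_3 = (0, 1, 0)ᵀ.
Then v_1 = N · v_2 = (1, 0, 0)ᵀ.

Sanity check: (A − (-4)·I) v_1 = (0, 0, 0)ᵀ = 0. ✓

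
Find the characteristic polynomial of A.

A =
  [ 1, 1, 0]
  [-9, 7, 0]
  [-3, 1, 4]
x^3 - 12*x^2 + 48*x - 64

Expanding det(x·I − A) (e.g. by cofactor expansion or by noting that A is similar to its Jordan form J, which has the same characteristic polynomial as A) gives
  χ_A(x) = x^3 - 12*x^2 + 48*x - 64
which factors as (x - 4)^3. The eigenvalues (with algebraic multiplicities) are λ = 4 with multiplicity 3.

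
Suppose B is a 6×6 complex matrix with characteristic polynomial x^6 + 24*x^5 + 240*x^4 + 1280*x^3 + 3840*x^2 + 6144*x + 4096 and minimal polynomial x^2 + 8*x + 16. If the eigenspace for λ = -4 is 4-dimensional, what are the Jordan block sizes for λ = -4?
Block sizes for λ = -4: [2, 2, 1, 1]

Step 1 — from the characteristic polynomial, algebraic multiplicity of λ = -4 is 6. From dim ker(B − (-4)·I) = 4, there are exactly 4 Jordan blocks for λ = -4.
Step 2 — from the minimal polynomial, the factor (x + 4)^2 tells us the largest block for λ = -4 has size 2.
Step 3 — with total size 6, 4 blocks, and largest block 2, the block sizes (in nonincreasing order) are [2, 2, 1, 1].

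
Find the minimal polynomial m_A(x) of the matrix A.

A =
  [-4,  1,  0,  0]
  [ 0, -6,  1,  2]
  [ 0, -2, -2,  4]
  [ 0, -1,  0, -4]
x^3 + 12*x^2 + 48*x + 64

The characteristic polynomial is χ_A(x) = (x + 4)^4, so the eigenvalues are known. The minimal polynomial is
  m_A(x) = Π_λ (x − λ)^{k_λ}
where k_λ is the size of the *largest* Jordan block for λ (equivalently, the smallest k with (A − λI)^k v = 0 for every generalised eigenvector v of λ).

  λ = -4: largest Jordan block has size 3, contributing (x + 4)^3

So m_A(x) = (x + 4)^3 = x^3 + 12*x^2 + 48*x + 64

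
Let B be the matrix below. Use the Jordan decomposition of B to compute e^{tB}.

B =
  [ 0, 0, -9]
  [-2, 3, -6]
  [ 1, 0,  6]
e^{tB} =
  [-3*t*exp(3*t) + exp(3*t), 0, -9*t*exp(3*t)]
  [-2*t*exp(3*t), exp(3*t), -6*t*exp(3*t)]
  [t*exp(3*t), 0, 3*t*exp(3*t) + exp(3*t)]

Strategy: write B = P · J · P⁻¹ where J is a Jordan canonical form, so e^{tB} = P · e^{tJ} · P⁻¹, and e^{tJ} can be computed block-by-block.

B has Jordan form
J =
  [3, 1, 0]
  [0, 3, 0]
  [0, 0, 3]
(up to reordering of blocks).

Per-block formulas:
  For a 2×2 Jordan block J_2(3): exp(t · J_2(3)) = e^(3t)·(I + t·N), where N is the 2×2 nilpotent shift.
  For a 1×1 block at λ = 3: exp(t · [3]) = [e^(3t)].

After assembling e^{tJ} and conjugating by P, we get:

e^{tB} =
  [-3*t*exp(3*t) + exp(3*t), 0, -9*t*exp(3*t)]
  [-2*t*exp(3*t), exp(3*t), -6*t*exp(3*t)]
  [t*exp(3*t), 0, 3*t*exp(3*t) + exp(3*t)]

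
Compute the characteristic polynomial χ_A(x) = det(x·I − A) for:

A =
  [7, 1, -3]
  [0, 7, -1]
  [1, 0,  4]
x^3 - 18*x^2 + 108*x - 216

Expanding det(x·I − A) (e.g. by cofactor expansion or by noting that A is similar to its Jordan form J, which has the same characteristic polynomial as A) gives
  χ_A(x) = x^3 - 18*x^2 + 108*x - 216
which factors as (x - 6)^3. The eigenvalues (with algebraic multiplicities) are λ = 6 with multiplicity 3.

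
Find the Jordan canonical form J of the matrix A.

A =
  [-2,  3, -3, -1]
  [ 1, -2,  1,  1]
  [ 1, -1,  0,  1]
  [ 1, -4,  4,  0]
J_3(-1) ⊕ J_1(-1)

The characteristic polynomial is
  det(x·I − A) = x^4 + 4*x^3 + 6*x^2 + 4*x + 1 = (x + 1)^4

Eigenvalues and multiplicities (the geometric multiplicity of λ is n − rank(A − λI), which equals the number of Jordan blocks for λ):
  λ = -1: algebraic multiplicity = 4, geometric multiplicity = 2

Determining the block sizes for each eigenvalue:
  λ = -1: with am = 4 and gm = 2, the partition is not yet determined (e.g. several partitions of 4 into 2 parts exist). Let N = A − (-1)·I. Computing rank(N^1) = 2, rank(N^2) = 1, rank(N^3) = 0; the number of blocks of size ≥ j is rank(N^{j−1}) − rank(N^j), giving [2, 1, 1]. So we have 1 block(s) of size 3, 1 block(s) of size 1 → block sizes [3, 1]

Assembling the blocks gives a Jordan form
J =
  [-1,  1,  0,  0]
  [ 0, -1,  1,  0]
  [ 0,  0, -1,  0]
  [ 0,  0,  0, -1]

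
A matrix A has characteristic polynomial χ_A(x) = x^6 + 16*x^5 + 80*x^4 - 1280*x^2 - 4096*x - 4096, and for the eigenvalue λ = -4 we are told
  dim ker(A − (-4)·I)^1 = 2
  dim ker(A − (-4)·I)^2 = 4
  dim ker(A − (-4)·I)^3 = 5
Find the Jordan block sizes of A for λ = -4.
Block sizes for λ = -4: [3, 2]

From the dimensions of kernels of powers, the number of Jordan blocks of size at least j is d_j − d_{j−1} where d_j = dim ker(N^j) (with d_0 = 0). Computing the differences gives [2, 2, 1].
The number of blocks of size exactly k is (#blocks of size ≥ k) − (#blocks of size ≥ k + 1), so the partition is: 1 block(s) of size 2, 1 block(s) of size 3.
In nonincreasing order the block sizes are [3, 2].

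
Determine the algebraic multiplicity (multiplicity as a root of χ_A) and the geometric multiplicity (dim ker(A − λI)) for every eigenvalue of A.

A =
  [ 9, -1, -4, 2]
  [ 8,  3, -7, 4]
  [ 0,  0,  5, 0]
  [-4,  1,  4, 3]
λ = 5: alg = 4, geom = 2

Step 1 — factor the characteristic polynomial to read off the algebraic multiplicities:
  χ_A(x) = (x - 5)^4

Step 2 — compute geometric multiplicities via the rank-nullity identity g(λ) = n − rank(A − λI):
  rank(A − (5)·I) = 2, so dim ker(A − (5)·I) = n − 2 = 2

Summary:
  λ = 5: algebraic multiplicity = 4, geometric multiplicity = 2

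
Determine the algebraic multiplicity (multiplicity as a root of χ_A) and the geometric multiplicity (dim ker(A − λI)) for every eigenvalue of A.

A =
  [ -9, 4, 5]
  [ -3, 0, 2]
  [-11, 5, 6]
λ = -1: alg = 3, geom = 1

Step 1 — factor the characteristic polynomial to read off the algebraic multiplicities:
  χ_A(x) = (x + 1)^3

Step 2 — compute geometric multiplicities via the rank-nullity identity g(λ) = n − rank(A − λI):
  rank(A − (-1)·I) = 2, so dim ker(A − (-1)·I) = n − 2 = 1

Summary:
  λ = -1: algebraic multiplicity = 3, geometric multiplicity = 1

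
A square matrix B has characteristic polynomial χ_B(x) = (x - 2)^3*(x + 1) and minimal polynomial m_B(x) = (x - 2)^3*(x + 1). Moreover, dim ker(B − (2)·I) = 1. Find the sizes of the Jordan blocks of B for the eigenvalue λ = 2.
Block sizes for λ = 2: [3]

Step 1 — from the characteristic polynomial, algebraic multiplicity of λ = 2 is 3. From dim ker(B − (2)·I) = 1, there are exactly 1 Jordan blocks for λ = 2.
Step 2 — from the minimal polynomial, the factor (x − 2)^3 tells us the largest block for λ = 2 has size 3.
Step 3 — with total size 3, 1 blocks, and largest block 3, the block sizes (in nonincreasing order) are [3].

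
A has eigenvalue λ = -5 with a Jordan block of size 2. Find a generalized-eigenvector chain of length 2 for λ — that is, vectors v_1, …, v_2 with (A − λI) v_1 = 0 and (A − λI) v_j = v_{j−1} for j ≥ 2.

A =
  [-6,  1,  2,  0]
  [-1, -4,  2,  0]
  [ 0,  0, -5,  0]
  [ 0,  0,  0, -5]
A Jordan chain for λ = -5 of length 2:
v_1 = (-1, -1, 0, 0)ᵀ
v_2 = (1, 0, 0, 0)ᵀ

Let N = A − (-5)·I. We want v_2 with N^2 v_2 = 0 but N^1 v_2 ≠ 0; then v_{j-1} := N · v_j for j = 2, …, 2.

Pick v_2 = (1, 0, 0, 0)ᵀ.
Then v_1 = N · v_2 = (-1, -1, 0, 0)ᵀ.

Sanity check: (A − (-5)·I) v_1 = (0, 0, 0, 0)ᵀ = 0. ✓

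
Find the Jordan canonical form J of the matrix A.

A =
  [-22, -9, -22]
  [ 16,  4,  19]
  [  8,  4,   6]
J_3(-4)

The characteristic polynomial is
  det(x·I − A) = x^3 + 12*x^2 + 48*x + 64 = (x + 4)^3

Eigenvalues and multiplicities (the geometric multiplicity of λ is n − rank(A − λI), which equals the number of Jordan blocks for λ):
  λ = -4: algebraic multiplicity = 3, geometric multiplicity = 1

Determining the block sizes for each eigenvalue:
  λ = -4: one block (gm = 1), so the single block has size am = 3 → block sizes [3]

Assembling the blocks gives a Jordan form
J =
  [-4,  1,  0]
  [ 0, -4,  1]
  [ 0,  0, -4]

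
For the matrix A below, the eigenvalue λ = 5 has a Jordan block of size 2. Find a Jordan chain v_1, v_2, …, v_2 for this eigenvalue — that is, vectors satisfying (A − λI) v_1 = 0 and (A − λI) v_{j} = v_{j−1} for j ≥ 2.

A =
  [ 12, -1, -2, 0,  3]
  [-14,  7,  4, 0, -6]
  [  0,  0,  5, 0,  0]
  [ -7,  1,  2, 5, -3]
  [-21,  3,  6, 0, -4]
A Jordan chain for λ = 5 of length 2:
v_1 = (7, -14, 0, -7, -21)ᵀ
v_2 = (1, 0, 0, 0, 0)ᵀ

Let N = A − (5)·I. We want v_2 with N^2 v_2 = 0 but N^1 v_2 ≠ 0; then v_{j-1} := N · v_j for j = 2, …, 2.

Pick v_2 = (1, 0, 0, 0, 0)ᵀ.
Then v_1 = N · v_2 = (7, -14, 0, -7, -21)ᵀ.

Sanity check: (A − (5)·I) v_1 = (0, 0, 0, 0, 0)ᵀ = 0. ✓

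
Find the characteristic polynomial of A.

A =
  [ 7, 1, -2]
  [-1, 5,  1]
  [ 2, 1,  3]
x^3 - 15*x^2 + 75*x - 125

Expanding det(x·I − A) (e.g. by cofactor expansion or by noting that A is similar to its Jordan form J, which has the same characteristic polynomial as A) gives
  χ_A(x) = x^3 - 15*x^2 + 75*x - 125
which factors as (x - 5)^3. The eigenvalues (with algebraic multiplicities) are λ = 5 with multiplicity 3.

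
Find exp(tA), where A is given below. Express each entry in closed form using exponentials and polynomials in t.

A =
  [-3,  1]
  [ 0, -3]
e^{tA} =
  [exp(-3*t), t*exp(-3*t)]
  [0, exp(-3*t)]

Strategy: write A = P · J · P⁻¹ where J is a Jordan canonical form, so e^{tA} = P · e^{tJ} · P⁻¹, and e^{tJ} can be computed block-by-block.

A has Jordan form
J =
  [-3,  1]
  [ 0, -3]
(up to reordering of blocks).

Per-block formulas:
  For a 2×2 Jordan block J_2(-3): exp(t · J_2(-3)) = e^(-3t)·(I + t·N), where N is the 2×2 nilpotent shift.

After assembling e^{tJ} and conjugating by P, we get:

e^{tA} =
  [exp(-3*t), t*exp(-3*t)]
  [0, exp(-3*t)]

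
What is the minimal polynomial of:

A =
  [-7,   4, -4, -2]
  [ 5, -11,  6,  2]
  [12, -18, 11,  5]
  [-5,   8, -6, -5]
x^3 + 9*x^2 + 27*x + 27

The characteristic polynomial is χ_A(x) = (x + 3)^4, so the eigenvalues are known. The minimal polynomial is
  m_A(x) = Π_λ (x − λ)^{k_λ}
where k_λ is the size of the *largest* Jordan block for λ (equivalently, the smallest k with (A − λI)^k v = 0 for every generalised eigenvector v of λ).

  λ = -3: largest Jordan block has size 3, contributing (x + 3)^3

So m_A(x) = (x + 3)^3 = x^3 + 9*x^2 + 27*x + 27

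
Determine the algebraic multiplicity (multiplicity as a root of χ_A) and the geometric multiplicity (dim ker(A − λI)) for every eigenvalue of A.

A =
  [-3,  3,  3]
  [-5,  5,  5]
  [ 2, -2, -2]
λ = 0: alg = 3, geom = 2

Step 1 — factor the characteristic polynomial to read off the algebraic multiplicities:
  χ_A(x) = x^3

Step 2 — compute geometric multiplicities via the rank-nullity identity g(λ) = n − rank(A − λI):
  rank(A − (0)·I) = 1, so dim ker(A − (0)·I) = n − 1 = 2

Summary:
  λ = 0: algebraic multiplicity = 3, geometric multiplicity = 2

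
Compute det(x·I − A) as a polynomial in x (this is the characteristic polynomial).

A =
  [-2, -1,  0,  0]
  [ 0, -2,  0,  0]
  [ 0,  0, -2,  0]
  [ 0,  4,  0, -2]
x^4 + 8*x^3 + 24*x^2 + 32*x + 16

Expanding det(x·I − A) (e.g. by cofactor expansion or by noting that A is similar to its Jordan form J, which has the same characteristic polynomial as A) gives
  χ_A(x) = x^4 + 8*x^3 + 24*x^2 + 32*x + 16
which factors as (x + 2)^4. The eigenvalues (with algebraic multiplicities) are λ = -2 with multiplicity 4.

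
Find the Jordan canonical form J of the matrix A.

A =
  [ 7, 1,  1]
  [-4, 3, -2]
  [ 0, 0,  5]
J_2(5) ⊕ J_1(5)

The characteristic polynomial is
  det(x·I − A) = x^3 - 15*x^2 + 75*x - 125 = (x - 5)^3

Eigenvalues and multiplicities (the geometric multiplicity of λ is n − rank(A − λI), which equals the number of Jordan blocks for λ):
  λ = 5: algebraic multiplicity = 3, geometric multiplicity = 2

Determining the block sizes for each eigenvalue:
  λ = 5: 2 blocks summing to 3 forces exactly one block of size 2 and the rest size 1 → block sizes [2, 1]

Assembling the blocks gives a Jordan form
J =
  [5, 1, 0]
  [0, 5, 0]
  [0, 0, 5]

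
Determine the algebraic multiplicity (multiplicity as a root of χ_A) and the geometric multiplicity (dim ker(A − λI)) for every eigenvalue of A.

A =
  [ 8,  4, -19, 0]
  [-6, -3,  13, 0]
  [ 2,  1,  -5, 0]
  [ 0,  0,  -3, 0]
λ = 0: alg = 4, geom = 2

Step 1 — factor the characteristic polynomial to read off the algebraic multiplicities:
  χ_A(x) = x^4

Step 2 — compute geometric multiplicities via the rank-nullity identity g(λ) = n − rank(A − λI):
  rank(A − (0)·I) = 2, so dim ker(A − (0)·I) = n − 2 = 2

Summary:
  λ = 0: algebraic multiplicity = 4, geometric multiplicity = 2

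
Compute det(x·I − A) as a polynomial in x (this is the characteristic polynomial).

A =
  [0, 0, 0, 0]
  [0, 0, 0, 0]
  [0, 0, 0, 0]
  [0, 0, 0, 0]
x^4

Expanding det(x·I − A) (e.g. by cofactor expansion or by noting that A is similar to its Jordan form J, which has the same characteristic polynomial as A) gives
  χ_A(x) = x^4
which factors as x^4. The eigenvalues (with algebraic multiplicities) are λ = 0 with multiplicity 4.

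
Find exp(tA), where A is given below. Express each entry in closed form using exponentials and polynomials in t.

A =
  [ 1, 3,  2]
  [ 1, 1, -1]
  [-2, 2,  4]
e^{tA} =
  [-t*exp(2*t) + exp(2*t), -t^2*exp(2*t) + 3*t*exp(2*t), -t^2*exp(2*t)/2 + 2*t*exp(2*t)]
  [t*exp(2*t), t^2*exp(2*t) - t*exp(2*t) + exp(2*t), t^2*exp(2*t)/2 - t*exp(2*t)]
  [-2*t*exp(2*t), -2*t^2*exp(2*t) + 2*t*exp(2*t), -t^2*exp(2*t) + 2*t*exp(2*t) + exp(2*t)]

Strategy: write A = P · J · P⁻¹ where J is a Jordan canonical form, so e^{tA} = P · e^{tJ} · P⁻¹, and e^{tJ} can be computed block-by-block.

A has Jordan form
J =
  [2, 1, 0]
  [0, 2, 1]
  [0, 0, 2]
(up to reordering of blocks).

Per-block formulas:
  For a 3×3 Jordan block J_3(2): exp(t · J_3(2)) = e^(2t)·(I + t·N + (t^2/2)·N^2), where N is the 3×3 nilpotent shift.

After assembling e^{tJ} and conjugating by P, we get:

e^{tA} =
  [-t*exp(2*t) + exp(2*t), -t^2*exp(2*t) + 3*t*exp(2*t), -t^2*exp(2*t)/2 + 2*t*exp(2*t)]
  [t*exp(2*t), t^2*exp(2*t) - t*exp(2*t) + exp(2*t), t^2*exp(2*t)/2 - t*exp(2*t)]
  [-2*t*exp(2*t), -2*t^2*exp(2*t) + 2*t*exp(2*t), -t^2*exp(2*t) + 2*t*exp(2*t) + exp(2*t)]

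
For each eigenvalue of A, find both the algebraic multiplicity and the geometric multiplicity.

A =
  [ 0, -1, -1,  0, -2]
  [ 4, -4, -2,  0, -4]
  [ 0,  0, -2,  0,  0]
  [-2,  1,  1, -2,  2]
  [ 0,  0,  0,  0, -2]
λ = -2: alg = 5, geom = 4

Step 1 — factor the characteristic polynomial to read off the algebraic multiplicities:
  χ_A(x) = (x + 2)^5

Step 2 — compute geometric multiplicities via the rank-nullity identity g(λ) = n − rank(A − λI):
  rank(A − (-2)·I) = 1, so dim ker(A − (-2)·I) = n − 1 = 4

Summary:
  λ = -2: algebraic multiplicity = 5, geometric multiplicity = 4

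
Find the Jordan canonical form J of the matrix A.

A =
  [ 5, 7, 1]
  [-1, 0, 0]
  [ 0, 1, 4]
J_3(3)

The characteristic polynomial is
  det(x·I − A) = x^3 - 9*x^2 + 27*x - 27 = (x - 3)^3

Eigenvalues and multiplicities (the geometric multiplicity of λ is n − rank(A − λI), which equals the number of Jordan blocks for λ):
  λ = 3: algebraic multiplicity = 3, geometric multiplicity = 1

Determining the block sizes for each eigenvalue:
  λ = 3: one block (gm = 1), so the single block has size am = 3 → block sizes [3]

Assembling the blocks gives a Jordan form
J =
  [3, 1, 0]
  [0, 3, 1]
  [0, 0, 3]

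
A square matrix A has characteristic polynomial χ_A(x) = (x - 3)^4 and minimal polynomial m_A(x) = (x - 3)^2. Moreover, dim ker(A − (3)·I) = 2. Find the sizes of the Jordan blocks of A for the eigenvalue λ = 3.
Block sizes for λ = 3: [2, 2]

Step 1 — from the characteristic polynomial, algebraic multiplicity of λ = 3 is 4. From dim ker(A − (3)·I) = 2, there are exactly 2 Jordan blocks for λ = 3.
Step 2 — from the minimal polynomial, the factor (x − 3)^2 tells us the largest block for λ = 3 has size 2.
Step 3 — with total size 4, 2 blocks, and largest block 2, the block sizes (in nonincreasing order) are [2, 2].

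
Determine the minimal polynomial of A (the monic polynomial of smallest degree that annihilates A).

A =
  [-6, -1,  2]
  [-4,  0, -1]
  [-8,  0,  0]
x^3 + 6*x^2 + 12*x + 8

The characteristic polynomial is χ_A(x) = (x + 2)^3, so the eigenvalues are known. The minimal polynomial is
  m_A(x) = Π_λ (x − λ)^{k_λ}
where k_λ is the size of the *largest* Jordan block for λ (equivalently, the smallest k with (A − λI)^k v = 0 for every generalised eigenvector v of λ).

  λ = -2: largest Jordan block has size 3, contributing (x + 2)^3

So m_A(x) = (x + 2)^3 = x^3 + 6*x^2 + 12*x + 8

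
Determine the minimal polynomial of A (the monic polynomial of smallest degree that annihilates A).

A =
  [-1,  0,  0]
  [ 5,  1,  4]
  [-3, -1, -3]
x^3 + 3*x^2 + 3*x + 1

The characteristic polynomial is χ_A(x) = (x + 1)^3, so the eigenvalues are known. The minimal polynomial is
  m_A(x) = Π_λ (x − λ)^{k_λ}
where k_λ is the size of the *largest* Jordan block for λ (equivalently, the smallest k with (A − λI)^k v = 0 for every generalised eigenvector v of λ).

  λ = -1: largest Jordan block has size 3, contributing (x + 1)^3

So m_A(x) = (x + 1)^3 = x^3 + 3*x^2 + 3*x + 1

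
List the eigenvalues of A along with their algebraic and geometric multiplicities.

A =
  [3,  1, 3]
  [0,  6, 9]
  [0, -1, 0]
λ = 3: alg = 3, geom = 2

Step 1 — factor the characteristic polynomial to read off the algebraic multiplicities:
  χ_A(x) = (x - 3)^3

Step 2 — compute geometric multiplicities via the rank-nullity identity g(λ) = n − rank(A − λI):
  rank(A − (3)·I) = 1, so dim ker(A − (3)·I) = n − 1 = 2

Summary:
  λ = 3: algebraic multiplicity = 3, geometric multiplicity = 2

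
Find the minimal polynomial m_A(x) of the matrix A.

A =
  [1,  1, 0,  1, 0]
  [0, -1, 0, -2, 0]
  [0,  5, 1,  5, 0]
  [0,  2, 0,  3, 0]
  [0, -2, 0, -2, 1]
x^2 - 2*x + 1

The characteristic polynomial is χ_A(x) = (x - 1)^5, so the eigenvalues are known. The minimal polynomial is
  m_A(x) = Π_λ (x − λ)^{k_λ}
where k_λ is the size of the *largest* Jordan block for λ (equivalently, the smallest k with (A − λI)^k v = 0 for every generalised eigenvector v of λ).

  λ = 1: largest Jordan block has size 2, contributing (x − 1)^2

So m_A(x) = (x - 1)^2 = x^2 - 2*x + 1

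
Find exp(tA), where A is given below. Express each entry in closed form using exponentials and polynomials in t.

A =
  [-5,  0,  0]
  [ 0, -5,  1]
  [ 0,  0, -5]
e^{tA} =
  [exp(-5*t), 0, 0]
  [0, exp(-5*t), t*exp(-5*t)]
  [0, 0, exp(-5*t)]

Strategy: write A = P · J · P⁻¹ where J is a Jordan canonical form, so e^{tA} = P · e^{tJ} · P⁻¹, and e^{tJ} can be computed block-by-block.

A has Jordan form
J =
  [-5,  1,  0]
  [ 0, -5,  0]
  [ 0,  0, -5]
(up to reordering of blocks).

Per-block formulas:
  For a 1×1 block at λ = -5: exp(t · [-5]) = [e^(-5t)].
  For a 2×2 Jordan block J_2(-5): exp(t · J_2(-5)) = e^(-5t)·(I + t·N), where N is the 2×2 nilpotent shift.

After assembling e^{tJ} and conjugating by P, we get:

e^{tA} =
  [exp(-5*t), 0, 0]
  [0, exp(-5*t), t*exp(-5*t)]
  [0, 0, exp(-5*t)]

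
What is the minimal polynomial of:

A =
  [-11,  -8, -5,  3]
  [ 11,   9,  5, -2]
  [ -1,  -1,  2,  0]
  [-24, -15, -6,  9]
x^4 - 9*x^3 + 27*x^2 - 27*x

The characteristic polynomial is χ_A(x) = x*(x - 3)^3, so the eigenvalues are known. The minimal polynomial is
  m_A(x) = Π_λ (x − λ)^{k_λ}
where k_λ is the size of the *largest* Jordan block for λ (equivalently, the smallest k with (A − λI)^k v = 0 for every generalised eigenvector v of λ).

  λ = 0: largest Jordan block has size 1, contributing (x − 0)
  λ = 3: largest Jordan block has size 3, contributing (x − 3)^3

So m_A(x) = x*(x - 3)^3 = x^4 - 9*x^3 + 27*x^2 - 27*x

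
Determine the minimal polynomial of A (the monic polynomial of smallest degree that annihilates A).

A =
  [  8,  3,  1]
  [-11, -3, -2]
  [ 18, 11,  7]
x^3 - 12*x^2 + 48*x - 64

The characteristic polynomial is χ_A(x) = (x - 4)^3, so the eigenvalues are known. The minimal polynomial is
  m_A(x) = Π_λ (x − λ)^{k_λ}
where k_λ is the size of the *largest* Jordan block for λ (equivalently, the smallest k with (A − λI)^k v = 0 for every generalised eigenvector v of λ).

  λ = 4: largest Jordan block has size 3, contributing (x − 4)^3

So m_A(x) = (x - 4)^3 = x^3 - 12*x^2 + 48*x - 64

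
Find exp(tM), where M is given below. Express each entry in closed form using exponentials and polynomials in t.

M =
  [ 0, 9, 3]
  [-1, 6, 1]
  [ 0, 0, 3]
e^{tM} =
  [-3*t*exp(3*t) + exp(3*t), 9*t*exp(3*t), 3*t*exp(3*t)]
  [-t*exp(3*t), 3*t*exp(3*t) + exp(3*t), t*exp(3*t)]
  [0, 0, exp(3*t)]

Strategy: write M = P · J · P⁻¹ where J is a Jordan canonical form, so e^{tM} = P · e^{tJ} · P⁻¹, and e^{tJ} can be computed block-by-block.

M has Jordan form
J =
  [3, 1, 0]
  [0, 3, 0]
  [0, 0, 3]
(up to reordering of blocks).

Per-block formulas:
  For a 1×1 block at λ = 3: exp(t · [3]) = [e^(3t)].
  For a 2×2 Jordan block J_2(3): exp(t · J_2(3)) = e^(3t)·(I + t·N), where N is the 2×2 nilpotent shift.

After assembling e^{tJ} and conjugating by P, we get:

e^{tM} =
  [-3*t*exp(3*t) + exp(3*t), 9*t*exp(3*t), 3*t*exp(3*t)]
  [-t*exp(3*t), 3*t*exp(3*t) + exp(3*t), t*exp(3*t)]
  [0, 0, exp(3*t)]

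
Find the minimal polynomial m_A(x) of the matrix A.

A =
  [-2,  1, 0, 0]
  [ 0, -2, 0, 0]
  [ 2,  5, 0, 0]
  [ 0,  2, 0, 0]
x^3 + 4*x^2 + 4*x

The characteristic polynomial is χ_A(x) = x^2*(x + 2)^2, so the eigenvalues are known. The minimal polynomial is
  m_A(x) = Π_λ (x − λ)^{k_λ}
where k_λ is the size of the *largest* Jordan block for λ (equivalently, the smallest k with (A − λI)^k v = 0 for every generalised eigenvector v of λ).

  λ = -2: largest Jordan block has size 2, contributing (x + 2)^2
  λ = 0: largest Jordan block has size 1, contributing (x − 0)

So m_A(x) = x*(x + 2)^2 = x^3 + 4*x^2 + 4*x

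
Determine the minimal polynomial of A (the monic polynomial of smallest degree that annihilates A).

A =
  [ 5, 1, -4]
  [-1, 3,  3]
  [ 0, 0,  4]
x^3 - 12*x^2 + 48*x - 64

The characteristic polynomial is χ_A(x) = (x - 4)^3, so the eigenvalues are known. The minimal polynomial is
  m_A(x) = Π_λ (x − λ)^{k_λ}
where k_λ is the size of the *largest* Jordan block for λ (equivalently, the smallest k with (A − λI)^k v = 0 for every generalised eigenvector v of λ).

  λ = 4: largest Jordan block has size 3, contributing (x − 4)^3

So m_A(x) = (x - 4)^3 = x^3 - 12*x^2 + 48*x - 64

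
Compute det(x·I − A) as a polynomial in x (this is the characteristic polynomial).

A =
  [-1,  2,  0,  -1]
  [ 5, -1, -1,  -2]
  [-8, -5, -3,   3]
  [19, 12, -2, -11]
x^4 + 16*x^3 + 96*x^2 + 256*x + 256

Expanding det(x·I − A) (e.g. by cofactor expansion or by noting that A is similar to its Jordan form J, which has the same characteristic polynomial as A) gives
  χ_A(x) = x^4 + 16*x^3 + 96*x^2 + 256*x + 256
which factors as (x + 4)^4. The eigenvalues (with algebraic multiplicities) are λ = -4 with multiplicity 4.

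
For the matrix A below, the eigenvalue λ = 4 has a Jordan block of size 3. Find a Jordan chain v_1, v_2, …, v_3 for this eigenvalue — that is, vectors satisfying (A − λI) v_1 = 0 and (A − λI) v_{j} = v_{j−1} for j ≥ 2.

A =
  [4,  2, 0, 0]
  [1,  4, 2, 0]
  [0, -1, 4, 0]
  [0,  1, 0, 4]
A Jordan chain for λ = 4 of length 3:
v_1 = (2, 0, -1, 1)ᵀ
v_2 = (0, 1, 0, 0)ᵀ
v_3 = (1, 0, 0, 0)ᵀ

Let N = A − (4)·I. We want v_3 with N^3 v_3 = 0 but N^2 v_3 ≠ 0; then v_{j-1} := N · v_j for j = 3, …, 2.

Pick v_3 = (1, 0, 0, 0)ᵀ.
Then v_2 = N · v_3 = (0, 1, 0, 0)ᵀ.
Then v_1 = N · v_2 = (2, 0, -1, 1)ᵀ.

Sanity check: (A − (4)·I) v_1 = (0, 0, 0, 0)ᵀ = 0. ✓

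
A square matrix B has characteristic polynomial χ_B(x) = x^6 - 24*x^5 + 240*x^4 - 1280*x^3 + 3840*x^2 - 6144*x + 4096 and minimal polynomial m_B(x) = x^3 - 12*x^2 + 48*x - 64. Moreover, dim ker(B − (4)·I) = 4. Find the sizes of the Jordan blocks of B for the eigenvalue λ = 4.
Block sizes for λ = 4: [3, 1, 1, 1]

Step 1 — from the characteristic polynomial, algebraic multiplicity of λ = 4 is 6. From dim ker(B − (4)·I) = 4, there are exactly 4 Jordan blocks for λ = 4.
Step 2 — from the minimal polynomial, the factor (x − 4)^3 tells us the largest block for λ = 4 has size 3.
Step 3 — with total size 6, 4 blocks, and largest block 3, the block sizes (in nonincreasing order) are [3, 1, 1, 1].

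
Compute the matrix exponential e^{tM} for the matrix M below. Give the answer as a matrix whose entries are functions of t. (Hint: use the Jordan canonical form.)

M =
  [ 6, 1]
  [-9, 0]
e^{tM} =
  [3*t*exp(3*t) + exp(3*t), t*exp(3*t)]
  [-9*t*exp(3*t), -3*t*exp(3*t) + exp(3*t)]

Strategy: write M = P · J · P⁻¹ where J is a Jordan canonical form, so e^{tM} = P · e^{tJ} · P⁻¹, and e^{tJ} can be computed block-by-block.

M has Jordan form
J =
  [3, 1]
  [0, 3]
(up to reordering of blocks).

Per-block formulas:
  For a 2×2 Jordan block J_2(3): exp(t · J_2(3)) = e^(3t)·(I + t·N), where N is the 2×2 nilpotent shift.

After assembling e^{tJ} and conjugating by P, we get:

e^{tM} =
  [3*t*exp(3*t) + exp(3*t), t*exp(3*t)]
  [-9*t*exp(3*t), -3*t*exp(3*t) + exp(3*t)]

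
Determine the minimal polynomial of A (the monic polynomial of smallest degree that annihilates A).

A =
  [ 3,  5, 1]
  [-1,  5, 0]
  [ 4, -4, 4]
x^3 - 12*x^2 + 48*x - 64

The characteristic polynomial is χ_A(x) = (x - 4)^3, so the eigenvalues are known. The minimal polynomial is
  m_A(x) = Π_λ (x − λ)^{k_λ}
where k_λ is the size of the *largest* Jordan block for λ (equivalently, the smallest k with (A − λI)^k v = 0 for every generalised eigenvector v of λ).

  λ = 4: largest Jordan block has size 3, contributing (x − 4)^3

So m_A(x) = (x - 4)^3 = x^3 - 12*x^2 + 48*x - 64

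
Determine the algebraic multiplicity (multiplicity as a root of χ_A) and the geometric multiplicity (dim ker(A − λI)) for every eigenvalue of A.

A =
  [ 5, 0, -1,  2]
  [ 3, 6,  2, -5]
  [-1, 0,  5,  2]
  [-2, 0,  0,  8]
λ = 6: alg = 4, geom = 2

Step 1 — factor the characteristic polynomial to read off the algebraic multiplicities:
  χ_A(x) = (x - 6)^4

Step 2 — compute geometric multiplicities via the rank-nullity identity g(λ) = n − rank(A − λI):
  rank(A − (6)·I) = 2, so dim ker(A − (6)·I) = n − 2 = 2

Summary:
  λ = 6: algebraic multiplicity = 4, geometric multiplicity = 2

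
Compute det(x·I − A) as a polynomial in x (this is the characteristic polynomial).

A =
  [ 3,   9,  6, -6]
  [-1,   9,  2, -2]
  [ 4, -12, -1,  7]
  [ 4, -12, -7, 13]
x^4 - 24*x^3 + 216*x^2 - 864*x + 1296

Expanding det(x·I − A) (e.g. by cofactor expansion or by noting that A is similar to its Jordan form J, which has the same characteristic polynomial as A) gives
  χ_A(x) = x^4 - 24*x^3 + 216*x^2 - 864*x + 1296
which factors as (x - 6)^4. The eigenvalues (with algebraic multiplicities) are λ = 6 with multiplicity 4.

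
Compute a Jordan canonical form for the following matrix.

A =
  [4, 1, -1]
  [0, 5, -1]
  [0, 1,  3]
J_2(4) ⊕ J_1(4)

The characteristic polynomial is
  det(x·I − A) = x^3 - 12*x^2 + 48*x - 64 = (x - 4)^3

Eigenvalues and multiplicities (the geometric multiplicity of λ is n − rank(A − λI), which equals the number of Jordan blocks for λ):
  λ = 4: algebraic multiplicity = 3, geometric multiplicity = 2

Determining the block sizes for each eigenvalue:
  λ = 4: 2 blocks summing to 3 forces exactly one block of size 2 and the rest size 1 → block sizes [2, 1]

Assembling the blocks gives a Jordan form
J =
  [4, 1, 0]
  [0, 4, 0]
  [0, 0, 4]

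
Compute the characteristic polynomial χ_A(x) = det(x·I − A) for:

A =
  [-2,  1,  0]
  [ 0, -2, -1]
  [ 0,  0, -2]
x^3 + 6*x^2 + 12*x + 8

Expanding det(x·I − A) (e.g. by cofactor expansion or by noting that A is similar to its Jordan form J, which has the same characteristic polynomial as A) gives
  χ_A(x) = x^3 + 6*x^2 + 12*x + 8
which factors as (x + 2)^3. The eigenvalues (with algebraic multiplicities) are λ = -2 with multiplicity 3.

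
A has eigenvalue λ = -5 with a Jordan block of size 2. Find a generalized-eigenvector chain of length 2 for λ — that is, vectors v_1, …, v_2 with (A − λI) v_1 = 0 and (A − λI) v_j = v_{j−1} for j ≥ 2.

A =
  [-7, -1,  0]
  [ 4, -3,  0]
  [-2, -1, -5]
A Jordan chain for λ = -5 of length 2:
v_1 = (-2, 4, -2)ᵀ
v_2 = (1, 0, 0)ᵀ

Let N = A − (-5)·I. We want v_2 with N^2 v_2 = 0 but N^1 v_2 ≠ 0; then v_{j-1} := N · v_j for j = 2, …, 2.

Pick v_2 = (1, 0, 0)ᵀ.
Then v_1 = N · v_2 = (-2, 4, -2)ᵀ.

Sanity check: (A − (-5)·I) v_1 = (0, 0, 0)ᵀ = 0. ✓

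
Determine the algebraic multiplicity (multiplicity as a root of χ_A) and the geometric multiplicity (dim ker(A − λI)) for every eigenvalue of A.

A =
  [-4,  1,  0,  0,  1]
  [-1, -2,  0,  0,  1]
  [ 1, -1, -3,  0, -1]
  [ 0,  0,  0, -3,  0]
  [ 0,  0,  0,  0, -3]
λ = -3: alg = 5, geom = 4

Step 1 — factor the characteristic polynomial to read off the algebraic multiplicities:
  χ_A(x) = (x + 3)^5

Step 2 — compute geometric multiplicities via the rank-nullity identity g(λ) = n − rank(A − λI):
  rank(A − (-3)·I) = 1, so dim ker(A − (-3)·I) = n − 1 = 4

Summary:
  λ = -3: algebraic multiplicity = 5, geometric multiplicity = 4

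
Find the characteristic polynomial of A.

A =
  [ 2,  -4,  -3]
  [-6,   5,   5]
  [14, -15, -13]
x^3 + 6*x^2 + 12*x + 8

Expanding det(x·I − A) (e.g. by cofactor expansion or by noting that A is similar to its Jordan form J, which has the same characteristic polynomial as A) gives
  χ_A(x) = x^3 + 6*x^2 + 12*x + 8
which factors as (x + 2)^3. The eigenvalues (with algebraic multiplicities) are λ = -2 with multiplicity 3.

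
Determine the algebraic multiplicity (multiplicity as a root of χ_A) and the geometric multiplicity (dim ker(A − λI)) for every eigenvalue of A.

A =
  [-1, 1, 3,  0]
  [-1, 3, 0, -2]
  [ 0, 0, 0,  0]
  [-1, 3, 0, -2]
λ = 0: alg = 4, geom = 2

Step 1 — factor the characteristic polynomial to read off the algebraic multiplicities:
  χ_A(x) = x^4

Step 2 — compute geometric multiplicities via the rank-nullity identity g(λ) = n − rank(A − λI):
  rank(A − (0)·I) = 2, so dim ker(A − (0)·I) = n − 2 = 2

Summary:
  λ = 0: algebraic multiplicity = 4, geometric multiplicity = 2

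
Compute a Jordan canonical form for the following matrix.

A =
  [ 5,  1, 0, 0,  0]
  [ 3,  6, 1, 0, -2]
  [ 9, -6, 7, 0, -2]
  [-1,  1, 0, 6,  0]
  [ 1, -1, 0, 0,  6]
J_3(6) ⊕ J_1(6) ⊕ J_1(6)

The characteristic polynomial is
  det(x·I − A) = x^5 - 30*x^4 + 360*x^3 - 2160*x^2 + 6480*x - 7776 = (x - 6)^5

Eigenvalues and multiplicities (the geometric multiplicity of λ is n − rank(A − λI), which equals the number of Jordan blocks for λ):
  λ = 6: algebraic multiplicity = 5, geometric multiplicity = 3

Determining the block sizes for each eigenvalue:
  λ = 6: with am = 5 and gm = 3, the partition is not yet determined (e.g. several partitions of 5 into 3 parts exist). Let N = A − (6)·I. Computing rank(N^1) = 2, rank(N^2) = 1, rank(N^3) = 0; the number of blocks of size ≥ j is rank(N^{j−1}) − rank(N^j), giving [3, 1, 1]. So we have 1 block(s) of size 3, 2 block(s) of size 1 → block sizes [3, 1, 1]

Assembling the blocks gives a Jordan form
J =
  [6, 1, 0, 0, 0]
  [0, 6, 1, 0, 0]
  [0, 0, 6, 0, 0]
  [0, 0, 0, 6, 0]
  [0, 0, 0, 0, 6]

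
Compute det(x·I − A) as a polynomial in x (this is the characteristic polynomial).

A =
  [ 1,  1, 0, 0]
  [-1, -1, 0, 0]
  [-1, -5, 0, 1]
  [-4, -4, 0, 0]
x^4

Expanding det(x·I − A) (e.g. by cofactor expansion or by noting that A is similar to its Jordan form J, which has the same characteristic polynomial as A) gives
  χ_A(x) = x^4
which factors as x^4. The eigenvalues (with algebraic multiplicities) are λ = 0 with multiplicity 4.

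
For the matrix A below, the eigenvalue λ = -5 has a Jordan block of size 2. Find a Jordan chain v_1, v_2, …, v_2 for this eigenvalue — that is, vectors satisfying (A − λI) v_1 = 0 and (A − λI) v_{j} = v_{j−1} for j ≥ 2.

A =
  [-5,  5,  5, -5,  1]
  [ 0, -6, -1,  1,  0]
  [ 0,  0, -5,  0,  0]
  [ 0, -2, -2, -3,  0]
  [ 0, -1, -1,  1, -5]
A Jordan chain for λ = -5 of length 2:
v_1 = (1, 0, 0, 0, 0)ᵀ
v_2 = (0, 0, 0, 0, 1)ᵀ

Let N = A − (-5)·I. We want v_2 with N^2 v_2 = 0 but N^1 v_2 ≠ 0; then v_{j-1} := N · v_j for j = 2, …, 2.

Pick v_2 = (0, 0, 0, 0, 1)ᵀ.
Then v_1 = N · v_2 = (1, 0, 0, 0, 0)ᵀ.

Sanity check: (A − (-5)·I) v_1 = (0, 0, 0, 0, 0)ᵀ = 0. ✓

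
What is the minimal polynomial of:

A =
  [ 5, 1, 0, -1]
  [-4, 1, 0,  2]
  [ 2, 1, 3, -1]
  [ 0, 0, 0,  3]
x^2 - 6*x + 9

The characteristic polynomial is χ_A(x) = (x - 3)^4, so the eigenvalues are known. The minimal polynomial is
  m_A(x) = Π_λ (x − λ)^{k_λ}
where k_λ is the size of the *largest* Jordan block for λ (equivalently, the smallest k with (A − λI)^k v = 0 for every generalised eigenvector v of λ).

  λ = 3: largest Jordan block has size 2, contributing (x − 3)^2

So m_A(x) = (x - 3)^2 = x^2 - 6*x + 9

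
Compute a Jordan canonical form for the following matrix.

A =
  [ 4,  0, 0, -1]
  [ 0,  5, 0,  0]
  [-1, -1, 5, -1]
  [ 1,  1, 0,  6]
J_3(5) ⊕ J_1(5)

The characteristic polynomial is
  det(x·I − A) = x^4 - 20*x^3 + 150*x^2 - 500*x + 625 = (x - 5)^4

Eigenvalues and multiplicities (the geometric multiplicity of λ is n − rank(A − λI), which equals the number of Jordan blocks for λ):
  λ = 5: algebraic multiplicity = 4, geometric multiplicity = 2

Determining the block sizes for each eigenvalue:
  λ = 5: with am = 4 and gm = 2, the partition is not yet determined (e.g. several partitions of 4 into 2 parts exist). Let N = A − (5)·I. Computing rank(N^1) = 2, rank(N^2) = 1, rank(N^3) = 0; the number of blocks of size ≥ j is rank(N^{j−1}) − rank(N^j), giving [2, 1, 1]. So we have 1 block(s) of size 3, 1 block(s) of size 1 → block sizes [3, 1]

Assembling the blocks gives a Jordan form
J =
  [5, 1, 0, 0]
  [0, 5, 1, 0]
  [0, 0, 5, 0]
  [0, 0, 0, 5]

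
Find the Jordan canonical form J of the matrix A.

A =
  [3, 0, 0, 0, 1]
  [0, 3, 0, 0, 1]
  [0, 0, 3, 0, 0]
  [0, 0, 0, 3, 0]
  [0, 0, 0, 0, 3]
J_2(3) ⊕ J_1(3) ⊕ J_1(3) ⊕ J_1(3)

The characteristic polynomial is
  det(x·I − A) = x^5 - 15*x^4 + 90*x^3 - 270*x^2 + 405*x - 243 = (x - 3)^5

Eigenvalues and multiplicities (the geometric multiplicity of λ is n − rank(A − λI), which equals the number of Jordan blocks for λ):
  λ = 3: algebraic multiplicity = 5, geometric multiplicity = 4

Determining the block sizes for each eigenvalue:
  λ = 3: 4 blocks summing to 5 forces exactly one block of size 2 and the rest size 1 → block sizes [2, 1, 1, 1]

Assembling the blocks gives a Jordan form
J =
  [3, 1, 0, 0, 0]
  [0, 3, 0, 0, 0]
  [0, 0, 3, 0, 0]
  [0, 0, 0, 3, 0]
  [0, 0, 0, 0, 3]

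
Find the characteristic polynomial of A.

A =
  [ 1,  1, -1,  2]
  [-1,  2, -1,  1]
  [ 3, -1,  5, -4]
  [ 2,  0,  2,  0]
x^4 - 8*x^3 + 24*x^2 - 32*x + 16

Expanding det(x·I − A) (e.g. by cofactor expansion or by noting that A is similar to its Jordan form J, which has the same characteristic polynomial as A) gives
  χ_A(x) = x^4 - 8*x^3 + 24*x^2 - 32*x + 16
which factors as (x - 2)^4. The eigenvalues (with algebraic multiplicities) are λ = 2 with multiplicity 4.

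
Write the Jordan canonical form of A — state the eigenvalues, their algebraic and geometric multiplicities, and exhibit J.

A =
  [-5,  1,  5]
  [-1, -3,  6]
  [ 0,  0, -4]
J_3(-4)

The characteristic polynomial is
  det(x·I − A) = x^3 + 12*x^2 + 48*x + 64 = (x + 4)^3

Eigenvalues and multiplicities (the geometric multiplicity of λ is n − rank(A − λI), which equals the number of Jordan blocks for λ):
  λ = -4: algebraic multiplicity = 3, geometric multiplicity = 1

Determining the block sizes for each eigenvalue:
  λ = -4: one block (gm = 1), so the single block has size am = 3 → block sizes [3]

Assembling the blocks gives a Jordan form
J =
  [-4,  1,  0]
  [ 0, -4,  1]
  [ 0,  0, -4]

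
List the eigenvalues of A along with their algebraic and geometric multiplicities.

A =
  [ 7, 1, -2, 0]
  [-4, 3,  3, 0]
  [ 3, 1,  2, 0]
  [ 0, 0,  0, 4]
λ = 4: alg = 4, geom = 2

Step 1 — factor the characteristic polynomial to read off the algebraic multiplicities:
  χ_A(x) = (x - 4)^4

Step 2 — compute geometric multiplicities via the rank-nullity identity g(λ) = n − rank(A − λI):
  rank(A − (4)·I) = 2, so dim ker(A − (4)·I) = n − 2 = 2

Summary:
  λ = 4: algebraic multiplicity = 4, geometric multiplicity = 2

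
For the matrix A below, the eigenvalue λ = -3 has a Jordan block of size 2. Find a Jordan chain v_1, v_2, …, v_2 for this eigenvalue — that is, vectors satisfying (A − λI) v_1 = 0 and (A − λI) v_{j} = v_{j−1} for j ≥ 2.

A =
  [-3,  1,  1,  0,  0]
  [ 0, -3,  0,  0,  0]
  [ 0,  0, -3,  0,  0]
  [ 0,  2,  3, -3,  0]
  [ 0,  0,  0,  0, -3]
A Jordan chain for λ = -3 of length 2:
v_1 = (1, 0, 0, 2, 0)ᵀ
v_2 = (0, 1, 0, 0, 0)ᵀ

Let N = A − (-3)·I. We want v_2 with N^2 v_2 = 0 but N^1 v_2 ≠ 0; then v_{j-1} := N · v_j for j = 2, …, 2.

Pick v_2 = (0, 1, 0, 0, 0)ᵀ.
Then v_1 = N · v_2 = (1, 0, 0, 2, 0)ᵀ.

Sanity check: (A − (-3)·I) v_1 = (0, 0, 0, 0, 0)ᵀ = 0. ✓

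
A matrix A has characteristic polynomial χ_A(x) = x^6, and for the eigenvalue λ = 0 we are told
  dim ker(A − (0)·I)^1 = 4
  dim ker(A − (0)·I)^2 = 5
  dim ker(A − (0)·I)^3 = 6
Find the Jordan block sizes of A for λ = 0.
Block sizes for λ = 0: [3, 1, 1, 1]

From the dimensions of kernels of powers, the number of Jordan blocks of size at least j is d_j − d_{j−1} where d_j = dim ker(N^j) (with d_0 = 0). Computing the differences gives [4, 1, 1].
The number of blocks of size exactly k is (#blocks of size ≥ k) − (#blocks of size ≥ k + 1), so the partition is: 3 block(s) of size 1, 1 block(s) of size 3.
In nonincreasing order the block sizes are [3, 1, 1, 1].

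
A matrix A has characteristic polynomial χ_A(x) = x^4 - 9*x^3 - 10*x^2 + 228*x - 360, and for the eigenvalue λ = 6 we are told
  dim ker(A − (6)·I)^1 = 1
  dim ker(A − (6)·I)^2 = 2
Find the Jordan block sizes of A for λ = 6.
Block sizes for λ = 6: [2]

From the dimensions of kernels of powers, the number of Jordan blocks of size at least j is d_j − d_{j−1} where d_j = dim ker(N^j) (with d_0 = 0). Computing the differences gives [1, 1].
The number of blocks of size exactly k is (#blocks of size ≥ k) − (#blocks of size ≥ k + 1), so the partition is: 1 block(s) of size 2.
In nonincreasing order the block sizes are [2].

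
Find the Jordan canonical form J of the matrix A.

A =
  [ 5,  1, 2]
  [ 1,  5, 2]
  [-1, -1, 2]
J_2(4) ⊕ J_1(4)

The characteristic polynomial is
  det(x·I − A) = x^3 - 12*x^2 + 48*x - 64 = (x - 4)^3

Eigenvalues and multiplicities (the geometric multiplicity of λ is n − rank(A − λI), which equals the number of Jordan blocks for λ):
  λ = 4: algebraic multiplicity = 3, geometric multiplicity = 2

Determining the block sizes for each eigenvalue:
  λ = 4: 2 blocks summing to 3 forces exactly one block of size 2 and the rest size 1 → block sizes [2, 1]

Assembling the blocks gives a Jordan form
J =
  [4, 1, 0]
  [0, 4, 0]
  [0, 0, 4]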